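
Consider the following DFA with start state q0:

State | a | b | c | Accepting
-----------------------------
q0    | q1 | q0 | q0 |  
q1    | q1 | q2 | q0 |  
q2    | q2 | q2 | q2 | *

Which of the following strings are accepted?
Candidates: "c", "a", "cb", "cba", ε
"c": q0 → q0; q0 is not accepting → rejected
"a": q0 → q1; q1 is not accepting → rejected
"cb": q0 → q0 → q0; q0 is not accepting → rejected
"cba": q0 → q0 → q0 → q1; q1 is not accepting → rejected
ε: q0; q0 is not accepting → rejected

Final answer: None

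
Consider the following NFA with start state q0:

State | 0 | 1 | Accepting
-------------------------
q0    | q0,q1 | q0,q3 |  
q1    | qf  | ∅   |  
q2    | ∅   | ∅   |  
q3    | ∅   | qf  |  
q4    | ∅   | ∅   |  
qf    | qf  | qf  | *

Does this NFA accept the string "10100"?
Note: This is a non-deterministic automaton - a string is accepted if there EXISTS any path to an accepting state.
Track the set of states the NFA could be in: start {q0}
Read '1': {q0} → {q0, q3}
Read '0': {q0, q3} → {q0, q1}
Read '1': {q0, q1} → {q0, q3}
Read '0': {q0, q3} → {q0, q1}
Read '0': {q0, q1} → {q0, q1, qf}
Final set {q0, q1, qf} contains accepting state(s) {qf} → accepted.

Final answer: Yes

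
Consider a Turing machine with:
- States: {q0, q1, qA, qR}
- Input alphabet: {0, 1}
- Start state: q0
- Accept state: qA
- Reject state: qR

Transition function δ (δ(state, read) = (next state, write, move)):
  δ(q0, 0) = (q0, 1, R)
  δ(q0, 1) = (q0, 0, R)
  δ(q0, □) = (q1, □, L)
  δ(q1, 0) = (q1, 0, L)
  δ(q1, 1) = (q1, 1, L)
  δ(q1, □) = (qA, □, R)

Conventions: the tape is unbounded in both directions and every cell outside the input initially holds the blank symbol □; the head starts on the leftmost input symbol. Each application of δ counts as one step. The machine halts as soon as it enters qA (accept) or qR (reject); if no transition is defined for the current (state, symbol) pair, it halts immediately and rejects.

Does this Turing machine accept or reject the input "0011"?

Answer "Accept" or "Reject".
Step 0: [q0]0011 (head at position 0)
Step 1: δ(q0, 0) = (q0, 1, R)  ⊢  1[q0]011 (head at position 1)
Step 2: δ(q0, 0) = (q0, 1, R)  ⊢  11[q0]11 (head at position 2)
Step 3: δ(q0, 1) = (q0, 0, R)  ⊢  110[q0]1 (head at position 3)
Step 4: δ(q0, 1) = (q0, 0, R)  ⊢  1100[q0]□ (head at position 4)
Step 5: δ(q0, □) = (q1, □, L)  ⊢  110[q1]0□ (head at position 3)
Step 6: δ(q1, 0) = (q1, 0, L)  ⊢  11[q1]00□ (head at position 2)
Step 7: δ(q1, 0) = (q1, 0, L)  ⊢  1[q1]100□ (head at position 1)
Step 8: δ(q1, 1) = (q1, 1, L)  ⊢  [q1]1100□ (head at position 0)
Step 9: δ(q1, 1) = (q1, 1, L)  ⊢  [q1]□1100□ (head at position -1)
Step 10: δ(q1, □) = (qA, □, R)  ⊢  □[qA]1100□ (head at position 0)
The machine is in qA, so it halts and accepts.

Final answer: Accept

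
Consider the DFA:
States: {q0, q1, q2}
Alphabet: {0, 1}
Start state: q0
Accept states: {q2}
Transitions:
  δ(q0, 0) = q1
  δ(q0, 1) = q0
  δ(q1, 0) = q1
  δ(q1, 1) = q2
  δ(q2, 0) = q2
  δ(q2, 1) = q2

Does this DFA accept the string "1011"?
Processing string "1011":
  q0 --1--> q0
  q0 --0--> q1
  q1 --1--> q2
  q2 --1--> q2
Final state: q2
Accept states: {q2}
q2 is an accept state, so the string is accepted.

Final answer: Yes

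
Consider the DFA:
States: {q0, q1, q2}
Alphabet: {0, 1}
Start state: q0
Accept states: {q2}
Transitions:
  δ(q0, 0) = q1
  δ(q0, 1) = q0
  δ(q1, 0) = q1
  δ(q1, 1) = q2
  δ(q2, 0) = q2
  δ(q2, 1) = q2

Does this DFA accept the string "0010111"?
Processing string "0010111":
  q0 --0--> q1
  q1 --0--> q1
  q1 --1--> q2
  q2 --0--> q2
  q2 --1--> q2
  q2 --1--> q2
  q2 --1--> q2
Final state: q2
Accept states: {q2}
q2 is an accept state, so the string is accepted.

Final answer: Yes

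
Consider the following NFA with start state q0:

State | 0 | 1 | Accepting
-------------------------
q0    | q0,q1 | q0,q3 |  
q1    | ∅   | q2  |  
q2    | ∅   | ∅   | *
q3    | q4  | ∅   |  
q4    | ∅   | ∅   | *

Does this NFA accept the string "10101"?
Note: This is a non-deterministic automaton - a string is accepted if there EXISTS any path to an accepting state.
Track the set of states the NFA could be in: start {q0}
Read '1': {q0} → {q0, q3}
Read '0': {q0, q3} → {q0, q1, q4}
Read '1': {q0, q1, q4} → {q0, q2, q3}
Read '0': {q0, q2, q3} → {q0, q1, q4}
Read '1': {q0, q1, q4} → {q0, q2, q3}
Final set {q0, q2, q3} contains accepting state(s) {q2} → accepted.

Final answer: Yes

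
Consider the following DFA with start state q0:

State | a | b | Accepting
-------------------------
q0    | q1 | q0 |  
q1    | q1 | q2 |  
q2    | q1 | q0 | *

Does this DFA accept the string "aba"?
Start in q0.
Read 'a': q0 → q1
Read 'b': q1 → q2
Read 'a': q2 → q1
Final state q1 is not accepting, so the string is rejected.

Final answer: No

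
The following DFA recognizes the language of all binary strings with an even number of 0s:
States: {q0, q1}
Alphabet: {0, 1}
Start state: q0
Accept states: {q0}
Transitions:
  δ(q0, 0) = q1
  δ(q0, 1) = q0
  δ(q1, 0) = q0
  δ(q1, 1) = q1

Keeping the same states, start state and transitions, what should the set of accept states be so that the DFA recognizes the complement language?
The DFA is complete (every state has a transition on every symbol), so the complement
is recognized by the same DFA with accepting and non-accepting states swapped.
Original accept states: {q0}
Complement accept states = All states - Original accept states
= {q0, q1} - {q0}
= {q1}
Complement language: strings with an ODD number of 0s

Final answer: {q1}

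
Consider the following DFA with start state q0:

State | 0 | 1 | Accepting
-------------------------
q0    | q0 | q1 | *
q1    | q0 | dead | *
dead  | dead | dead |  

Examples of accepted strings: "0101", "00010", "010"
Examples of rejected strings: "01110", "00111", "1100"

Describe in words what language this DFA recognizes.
binary strings with no two consecutive 1s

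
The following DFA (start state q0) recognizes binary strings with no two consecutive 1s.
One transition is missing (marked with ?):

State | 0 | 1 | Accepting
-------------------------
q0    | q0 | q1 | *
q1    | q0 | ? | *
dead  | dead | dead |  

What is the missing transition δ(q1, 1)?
dead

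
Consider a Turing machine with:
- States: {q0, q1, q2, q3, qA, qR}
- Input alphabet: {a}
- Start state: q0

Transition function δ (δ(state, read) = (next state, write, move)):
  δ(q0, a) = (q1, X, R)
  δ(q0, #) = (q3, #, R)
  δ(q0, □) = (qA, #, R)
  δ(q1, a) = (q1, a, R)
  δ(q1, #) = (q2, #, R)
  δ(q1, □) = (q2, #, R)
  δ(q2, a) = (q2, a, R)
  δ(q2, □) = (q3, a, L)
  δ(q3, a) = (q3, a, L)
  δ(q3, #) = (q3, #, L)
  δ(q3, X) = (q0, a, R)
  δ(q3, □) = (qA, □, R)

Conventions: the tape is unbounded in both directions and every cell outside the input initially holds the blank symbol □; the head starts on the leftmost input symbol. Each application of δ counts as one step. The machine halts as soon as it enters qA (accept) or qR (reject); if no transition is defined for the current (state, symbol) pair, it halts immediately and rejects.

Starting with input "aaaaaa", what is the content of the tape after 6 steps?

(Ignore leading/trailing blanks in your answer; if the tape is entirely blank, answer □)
Step 0: [q0]aaaaaa (head at position 0)
Step 1: δ(q0, a) = (q1, X, R)  ⊢  X[q1]aaaaa (head at position 1)
Step 2: δ(q1, a) = (q1, a, R)  ⊢  Xa[q1]aaaa (head at position 2)
Step 3: δ(q1, a) = (q1, a, R)  ⊢  Xaa[q1]aaa (head at position 3)
Step 4: δ(q1, a) = (q1, a, R)  ⊢  Xaaa[q1]aa (head at position 4)
Step 5: δ(q1, a) = (q1, a, R)  ⊢  Xaaaa[q1]a (head at position 5)
Step 6: δ(q1, a) = (q1, a, R)  ⊢  Xaaaaa[q1]□ (head at position 6)
Tape after 6 steps (ignoring surrounding blanks): Xaaaaa

Final answer: Tape: Xaaaaa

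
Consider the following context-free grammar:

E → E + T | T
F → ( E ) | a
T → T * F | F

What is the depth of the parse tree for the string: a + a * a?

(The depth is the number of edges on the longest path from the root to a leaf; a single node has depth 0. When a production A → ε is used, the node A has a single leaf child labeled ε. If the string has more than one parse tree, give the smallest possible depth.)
The grammar is unambiguous; the parse tree of a + a * a is:
E → E + T at the root (depth 0).
  Left E (depth 1) → T (2) → F (3) → a (4).
  Right T (depth 1) → T * F; that T (2) → F (3) → a (4); F (2) → a (3).
The longest root-to-leaf paths have 4 edges.
Depth = 4.

Final answer: 4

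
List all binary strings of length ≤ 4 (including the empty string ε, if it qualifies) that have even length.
Checking every binary string of length 0 to 4:
  Length 0: accepted: ε | rejected: (none)
  Length 1: accepted: (none) | rejected: 0, 1
  Length 2: accepted: 00, 01, 10, 11 | rejected: (none)
  Length 3: accepted: (none) | rejected: 000, 001, 010, 011, 100, 101, 110, 111
  Length 4: accepted: 0000, 0001, 0010, 0011, 0100, 0101, 0110, 0111, 1000, 1001, 1010, 1011, 1100, 1101, 1110, 1111 | rejected: (none)
Total: 21 string(s).

Final answer: ε, 00, 01, 10, 11, 0000, 0001, 0010, 0011, 0100, 0101, 0110, 0111, 1000, 1001, 1010, 1011, 1100, 1101, 1110, 1111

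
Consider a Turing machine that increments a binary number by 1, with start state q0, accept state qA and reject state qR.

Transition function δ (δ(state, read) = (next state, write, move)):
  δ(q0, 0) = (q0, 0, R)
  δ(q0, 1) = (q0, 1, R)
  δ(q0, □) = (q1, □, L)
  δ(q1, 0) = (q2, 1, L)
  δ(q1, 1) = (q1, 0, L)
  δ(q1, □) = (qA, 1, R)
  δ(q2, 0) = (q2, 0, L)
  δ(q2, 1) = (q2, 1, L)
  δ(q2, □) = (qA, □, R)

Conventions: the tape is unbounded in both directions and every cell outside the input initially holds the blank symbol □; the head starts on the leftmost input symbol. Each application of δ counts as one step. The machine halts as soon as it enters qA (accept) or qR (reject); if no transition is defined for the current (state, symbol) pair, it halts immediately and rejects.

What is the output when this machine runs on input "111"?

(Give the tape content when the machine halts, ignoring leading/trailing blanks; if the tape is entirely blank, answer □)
Step 0: [q0]111 (head at position 0)
Step 1: δ(q0, 1) = (q0, 1, R)  ⊢  1[q0]11 (head at position 1)
Step 2: δ(q0, 1) = (q0, 1, R)  ⊢  11[q0]1 (head at position 2)
Step 3: δ(q0, 1) = (q0, 1, R)  ⊢  111[q0]□ (head at position 3)
Step 4: δ(q0, □) = (q1, □, L)  ⊢  11[q1]1□ (head at position 2)
Step 5: δ(q1, 1) = (q1, 0, L)  ⊢  1[q1]10□ (head at position 1)
Step 6: δ(q1, 1) = (q1, 0, L)  ⊢  [q1]100□ (head at position 0)
Step 7: δ(q1, 1) = (q1, 0, L)  ⊢  [q1]□000□ (head at position -1)
Step 8: δ(q1, □) = (qA, 1, R)  ⊢  1[qA]000□ (head at position 0)
The machine is in qA, so it halts and accepts.
Tape content when halted (ignoring surrounding blanks): 1000

Final answer: Output: 1000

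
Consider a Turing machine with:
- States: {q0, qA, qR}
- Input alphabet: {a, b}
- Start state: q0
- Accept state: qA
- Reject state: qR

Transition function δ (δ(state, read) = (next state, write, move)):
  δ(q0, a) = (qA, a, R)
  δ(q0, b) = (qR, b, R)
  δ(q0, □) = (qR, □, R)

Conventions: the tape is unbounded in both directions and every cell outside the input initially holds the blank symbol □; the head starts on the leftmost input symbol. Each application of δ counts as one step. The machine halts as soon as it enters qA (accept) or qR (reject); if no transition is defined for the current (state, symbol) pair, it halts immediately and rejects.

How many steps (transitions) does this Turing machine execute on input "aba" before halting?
Step 0: [q0]aba (head at position 0)
Step 1: δ(q0, a) = (qA, a, R)  ⊢  a[qA]ba (head at position 1)
The machine is in qA, so it halts and accepts.
Number of transitions executed: 1.

Final answer: 1 steps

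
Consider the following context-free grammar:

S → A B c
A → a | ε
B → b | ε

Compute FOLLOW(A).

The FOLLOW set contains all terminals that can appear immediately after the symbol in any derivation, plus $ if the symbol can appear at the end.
A occurs in S → A B c followed by B c. Add FIRST(B) minus ε = {b}; B is nullable (B → ε), so what follows B can also follow A: the terminal c. FOLLOW(A) = {b, c}.

Final answer: {b, c}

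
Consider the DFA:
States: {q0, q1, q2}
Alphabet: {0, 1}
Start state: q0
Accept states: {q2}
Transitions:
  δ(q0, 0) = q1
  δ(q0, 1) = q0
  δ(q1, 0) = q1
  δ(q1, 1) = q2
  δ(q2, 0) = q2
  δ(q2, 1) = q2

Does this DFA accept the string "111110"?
Processing string "111110":
  q0 --1--> q0
  q0 --1--> q0
  q0 --1--> q0
  q0 --1--> q0
  q0 --1--> q0
  q0 --0--> q1
Final state: q1
Accept states: {q2}
q1 is not an accept state, so the string is rejected.

Final answer: No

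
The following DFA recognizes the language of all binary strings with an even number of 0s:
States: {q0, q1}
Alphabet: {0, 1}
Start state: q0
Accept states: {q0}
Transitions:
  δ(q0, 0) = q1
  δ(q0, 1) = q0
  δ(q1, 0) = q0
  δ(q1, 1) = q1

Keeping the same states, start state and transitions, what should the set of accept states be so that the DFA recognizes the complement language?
The DFA is complete (every state has a transition on every symbol), so the complement
is recognized by the same DFA with accepting and non-accepting states swapped.
Original accept states: {q0}
Complement accept states = All states - Original accept states
= {q0, q1} - {q0}
= {q1}
Complement language: strings with an ODD number of 0s

Final answer: {q1}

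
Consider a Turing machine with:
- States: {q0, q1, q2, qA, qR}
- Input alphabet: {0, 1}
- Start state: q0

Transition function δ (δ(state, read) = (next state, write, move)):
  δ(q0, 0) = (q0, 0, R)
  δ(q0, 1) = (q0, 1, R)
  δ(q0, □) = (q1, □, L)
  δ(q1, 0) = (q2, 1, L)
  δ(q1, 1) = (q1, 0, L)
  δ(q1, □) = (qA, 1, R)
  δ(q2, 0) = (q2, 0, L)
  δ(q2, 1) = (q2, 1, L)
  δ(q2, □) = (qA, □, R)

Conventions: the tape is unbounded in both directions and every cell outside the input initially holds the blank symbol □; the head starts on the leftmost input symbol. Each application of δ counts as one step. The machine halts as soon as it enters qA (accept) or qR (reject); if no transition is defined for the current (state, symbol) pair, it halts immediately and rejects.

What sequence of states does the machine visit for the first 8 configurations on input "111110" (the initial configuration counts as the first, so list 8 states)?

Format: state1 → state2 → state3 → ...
Step 0: [q0]111110 (head at position 0)
Step 1: δ(q0, 1) = (q0, 1, R)  ⊢  1[q0]11110 (head at position 1)
Step 2: δ(q0, 1) = (q0, 1, R)  ⊢  11[q0]1110 (head at position 2)
Step 3: δ(q0, 1) = (q0, 1, R)  ⊢  111[q0]110 (head at position 3)
Step 4: δ(q0, 1) = (q0, 1, R)  ⊢  1111[q0]10 (head at position 4)
Step 5: δ(q0, 1) = (q0, 1, R)  ⊢  11111[q0]0 (head at position 5)
Step 6: δ(q0, 0) = (q0, 0, R)  ⊢  111110[q0]□ (head at position 6)
Step 7: δ(q0, □) = (q1, □, L)  ⊢  11111[q1]0□ (head at position 5)
Reading off the states of these 8 configurations: q0 → q0 → q0 → q0 → q0 → q0 → q0 → q1

Final answer: q0 → q0 → q0 → q0 → q0 → q0 → q0 → q1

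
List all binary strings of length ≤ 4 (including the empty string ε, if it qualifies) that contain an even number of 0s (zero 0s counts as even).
Checking every binary string of length 0 to 4:
  Length 0: accepted: ε | rejected: (none)
  Length 1: accepted: 1 | rejected: 0
  Length 2: accepted: 00, 11 | rejected: 01, 10
  Length 3: accepted: 001, 010, 100, 111 | rejected: 000, 011, 101, 110
  Length 4: accepted: 0000, 0011, 0101, 0110, 1001, 1010, 1100, 1111 | rejected: 0001, 0010, 0100, 0111, 1000, 1011, 1101, 1110
Total: 16 string(s).

Final answer: ε, 1, 00, 11, 001, 010, 100, 111, 0000, 0011, 0101, 0110, 1001, 1010, 1100, 1111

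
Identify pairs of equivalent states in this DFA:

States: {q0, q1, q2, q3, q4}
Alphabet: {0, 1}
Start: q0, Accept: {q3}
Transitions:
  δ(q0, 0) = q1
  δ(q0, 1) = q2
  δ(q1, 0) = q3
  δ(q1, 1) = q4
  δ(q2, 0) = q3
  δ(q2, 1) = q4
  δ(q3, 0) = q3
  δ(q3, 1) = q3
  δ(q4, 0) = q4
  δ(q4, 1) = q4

Using the table-filling algorithm:
Round 0 – mark pairs where exactly one state is accepting: (q0,q3), (q1,q3), (q2,q3), (q3,q4)
Round 1 – newly marked: (q0,q1) [on 0: q1 vs q3, already marked]; (q0,q2) [on 0: q1 vs q3, already marked]; (q1,q4) [on 0: q3 vs q4, already marked]; (q2,q4) [on 0: q3 vs q4, already marked]
Round 2 – newly marked: (q0,q4) [on 0: q1 vs q4, already marked]
No further pairs can be marked.
(q1, q2) unmarked: δ(q1,0)=q3, δ(q2,0)=q3; δ(q1,1)=q4, δ(q2,1)=q4 → equivalent
Equivalent pairs: (q1, q2)

Final answer: Equivalent pairs: (q1, q2)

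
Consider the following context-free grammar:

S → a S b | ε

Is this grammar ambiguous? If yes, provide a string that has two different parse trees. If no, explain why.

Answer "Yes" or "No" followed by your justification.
At every step exactly one production applies: if the remaining string to generate is non-empty it starts with a and ends with b, forcing S → a S b; if it is empty, S → ε is forced. Hence each string a^n b^n has exactly one derivation (S → a S b applied n times, then S → ε) and one parse tree.

Final answer: No - the grammar is unambiguous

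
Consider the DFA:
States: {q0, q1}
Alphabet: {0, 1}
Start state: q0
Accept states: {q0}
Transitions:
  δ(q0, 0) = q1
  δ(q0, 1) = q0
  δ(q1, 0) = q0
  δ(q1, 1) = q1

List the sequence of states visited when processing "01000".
Starting at q0
Read '0': q0 -> q1
Read '1': q1 -> q1
Read '0': q1 -> q0
Read '0': q0 -> q1
Read '0': q1 -> q0

Final answer: q0 -> q1 -> q1 -> q0 -> q1 -> q0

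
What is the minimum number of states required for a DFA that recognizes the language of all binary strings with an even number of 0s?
Language: binary strings with an even number of 0s
Lower bound (Myhill–Nerode): the prefixes ε, 0 are pairwise distinguishable:
  ε vs 0: suffix ε distinguishes them (ε has zero 0s (accepted), 0 has one 0 (rejected))
So any DFA needs at least 2 states.
Upper bound: a DFA with 2 states exists (one state per class above).
Minimum states: 2

Final answer: 2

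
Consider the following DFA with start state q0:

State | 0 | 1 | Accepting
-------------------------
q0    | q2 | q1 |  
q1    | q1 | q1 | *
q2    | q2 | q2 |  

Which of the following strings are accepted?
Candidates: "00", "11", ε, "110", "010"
"00": q0 → q2 → q2; q2 is not accepting → rejected
"11": q0 → q1 → q1; q1 is accepting → accepted
ε: q0; q0 is not accepting → rejected
"110": q0 → q1 → q1 → q1; q1 is accepting → accepted
"010": q0 → q2 → q2 → q2; q2 is not accepting → rejected

Final answer: "11", "110"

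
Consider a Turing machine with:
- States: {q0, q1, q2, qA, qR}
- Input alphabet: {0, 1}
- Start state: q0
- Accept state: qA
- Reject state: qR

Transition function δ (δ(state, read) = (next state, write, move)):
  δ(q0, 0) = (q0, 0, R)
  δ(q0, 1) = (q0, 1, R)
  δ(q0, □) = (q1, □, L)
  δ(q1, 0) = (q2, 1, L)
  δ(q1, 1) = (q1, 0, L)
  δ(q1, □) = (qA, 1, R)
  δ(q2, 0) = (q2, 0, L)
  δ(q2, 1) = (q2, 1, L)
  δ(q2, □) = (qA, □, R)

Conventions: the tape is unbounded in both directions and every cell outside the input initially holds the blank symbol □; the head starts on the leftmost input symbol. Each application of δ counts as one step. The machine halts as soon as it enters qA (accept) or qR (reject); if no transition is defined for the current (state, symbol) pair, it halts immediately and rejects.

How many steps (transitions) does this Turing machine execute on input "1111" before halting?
Step 0: [q0]1111 (head at position 0)
Step 1: δ(q0, 1) = (q0, 1, R)  ⊢  1[q0]111 (head at position 1)
Step 2: δ(q0, 1) = (q0, 1, R)  ⊢  11[q0]11 (head at position 2)
Step 3: δ(q0, 1) = (q0, 1, R)  ⊢  111[q0]1 (head at position 3)
Step 4: δ(q0, 1) = (q0, 1, R)  ⊢  1111[q0]□ (head at position 4)
Step 5: δ(q0, □) = (q1, □, L)  ⊢  111[q1]1□ (head at position 3)
Step 6: δ(q1, 1) = (q1, 0, L)  ⊢  11[q1]10□ (head at position 2)
Step 7: δ(q1, 1) = (q1, 0, L)  ⊢  1[q1]100□ (head at position 1)
Step 8: δ(q1, 1) = (q1, 0, L)  ⊢  [q1]1000□ (head at position 0)
Step 9: δ(q1, 1) = (q1, 0, L)  ⊢  [q1]□0000□ (head at position -1)
Step 10: δ(q1, □) = (qA, 1, R)  ⊢  1[qA]0000□ (head at position 0)
The machine is in qA, so it halts and accepts.
Number of transitions executed: 10.

Final answer: 10 steps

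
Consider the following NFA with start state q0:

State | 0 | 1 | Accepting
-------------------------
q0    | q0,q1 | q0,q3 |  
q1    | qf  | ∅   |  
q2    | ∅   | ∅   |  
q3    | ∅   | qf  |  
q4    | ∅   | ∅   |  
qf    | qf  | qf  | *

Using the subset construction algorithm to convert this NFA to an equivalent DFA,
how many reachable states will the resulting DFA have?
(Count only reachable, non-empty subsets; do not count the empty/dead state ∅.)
Start subset: {q0}
{q0}: on 0 → {q0, q1}, on 1 → {q0, q3}
{q0, q1}: on 0 → {q0, q1, qf}, on 1 → {q0, q3}
{q0, q3}: on 0 → {q0, q1}, on 1 → {q0, q3, qf}
{q0, q1, qf}: on 0 → {q0, q1, qf}, on 1 → {q0, q3, qf}
{q0, q3, qf}: on 0 → {q0, q1, qf}, on 1 → {q0, q3, qf}
Reachable non-empty subsets: {q0}, {q0, q1}, {q0, q3}, {q0, q1, qf}, {q0, q3, qf} — 5 in total.

Final answer: 5 states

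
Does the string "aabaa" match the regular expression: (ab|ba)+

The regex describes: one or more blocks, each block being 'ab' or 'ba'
No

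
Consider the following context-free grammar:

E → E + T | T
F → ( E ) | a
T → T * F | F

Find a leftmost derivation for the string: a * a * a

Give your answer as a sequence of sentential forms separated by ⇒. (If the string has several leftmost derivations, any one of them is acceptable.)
Start with E.
Step 1: the leftmost non-terminal is E; apply E → T:  T
Step 2: the leftmost non-terminal is T; apply T → T * F:  T * F
Step 3: the leftmost non-terminal is T; apply T → T * F:  T * F * F
Step 4: the leftmost non-terminal is T; apply T → F:  F * F * F
Step 5: the leftmost non-terminal is F; apply F → a:  a * F * F
Step 6: the leftmost non-terminal is F; apply F → a:  a * a * F
Step 7: the leftmost non-terminal is F; apply F → a:  a * a * a

Final answer: E ⇒ T ⇒ T * F ⇒ T * F * F ⇒ F * F * F ⇒ a * F * F ⇒ a * a * F ⇒ a * a * a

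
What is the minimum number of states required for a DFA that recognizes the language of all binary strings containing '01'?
Language: binary strings containing '01'
Lower bound (Myhill–Nerode): the prefixes ε, 0, 01 are pairwise distinguishable:
  ε vs 01: suffix ε distinguishes them (ε is rejected, 01 is accepted)
  0 vs 01: suffix ε distinguishes them (0 is rejected, 01 is accepted)
  ε vs 0: suffix 1 distinguishes them (ε·1 = 1 is rejected, 0·1 = 01 is accepted)
So any DFA needs at least 3 states.
Upper bound: a DFA with 3 states exists (one state per class above: 'no progress', 'last symbol 0', and 'seen 01' (accepting sink)).
Minimum states: 3

Final answer: 3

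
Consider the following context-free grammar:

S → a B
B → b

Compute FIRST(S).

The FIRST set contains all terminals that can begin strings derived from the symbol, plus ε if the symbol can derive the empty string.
S has the single production S → a B, whose right-hand side begins with the terminal a. So FIRST(S) = {a}.

Final answer: {a}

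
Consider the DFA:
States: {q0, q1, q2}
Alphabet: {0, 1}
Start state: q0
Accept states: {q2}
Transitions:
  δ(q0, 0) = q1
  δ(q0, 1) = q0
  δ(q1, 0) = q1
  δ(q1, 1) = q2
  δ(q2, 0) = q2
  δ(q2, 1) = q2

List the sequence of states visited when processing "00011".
Starting at q0
Read '0': q0 -> q1
Read '0': q1 -> q1
Read '0': q1 -> q1
Read '1': q1 -> q2
Read '1': q2 -> q2

Final answer: q0 -> q1 -> q1 -> q1 -> q2 -> q2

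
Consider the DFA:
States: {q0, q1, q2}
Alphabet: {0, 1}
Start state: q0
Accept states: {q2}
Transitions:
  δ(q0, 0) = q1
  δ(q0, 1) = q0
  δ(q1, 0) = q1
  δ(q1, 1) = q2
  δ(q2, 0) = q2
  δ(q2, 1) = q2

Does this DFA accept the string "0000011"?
Processing string "0000011":
  q0 --0--> q1
  q1 --0--> q1
  q1 --0--> q1
  q1 --0--> q1
  q1 --0--> q1
  q1 --1--> q2
  q2 --1--> q2
Final state: q2
Accept states: {q2}
q2 is an accept state, so the string is accepted.

Final answer: Yes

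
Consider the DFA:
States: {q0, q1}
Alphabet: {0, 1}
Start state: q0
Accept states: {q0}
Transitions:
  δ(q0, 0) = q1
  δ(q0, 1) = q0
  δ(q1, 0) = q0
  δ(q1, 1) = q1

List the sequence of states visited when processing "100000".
Starting at q0
Read '1': q0 -> q0
Read '0': q0 -> q1
Read '0': q1 -> q0
Read '0': q0 -> q1
Read '0': q1 -> q0
Read '0': q0 -> q1

Final answer: q0 -> q0 -> q1 -> q0 -> q1 -> q0 -> q1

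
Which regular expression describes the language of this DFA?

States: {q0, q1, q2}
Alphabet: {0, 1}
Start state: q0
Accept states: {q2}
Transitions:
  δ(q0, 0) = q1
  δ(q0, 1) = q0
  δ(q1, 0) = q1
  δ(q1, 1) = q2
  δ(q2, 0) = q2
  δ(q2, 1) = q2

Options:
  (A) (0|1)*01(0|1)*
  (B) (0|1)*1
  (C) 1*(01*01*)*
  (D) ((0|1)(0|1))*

Testing sample strings against the DFA:
  '1010' -> accepted
  '0110' -> accepted
  '1101' -> accepted
  '11' -> rejected
Checking each option for a counterexample:
  (A) (0|1)*01(0|1)*: agrees with the DFA on all strings of length ≤ 4
  (B) (0|1)*1: '1' is rejected by the DFA but matches the regex → eliminated
  (C) 1*(01*01*)*: ε is rejected by the DFA but matches the regex → eliminated
  (D) ((0|1)(0|1))*: ε is rejected by the DFA but matches the regex → eliminated
Only (A) (0|1)*01(0|1)* is consistent with the DFA.

Final answer: (A) (0|1)*01(0|1)*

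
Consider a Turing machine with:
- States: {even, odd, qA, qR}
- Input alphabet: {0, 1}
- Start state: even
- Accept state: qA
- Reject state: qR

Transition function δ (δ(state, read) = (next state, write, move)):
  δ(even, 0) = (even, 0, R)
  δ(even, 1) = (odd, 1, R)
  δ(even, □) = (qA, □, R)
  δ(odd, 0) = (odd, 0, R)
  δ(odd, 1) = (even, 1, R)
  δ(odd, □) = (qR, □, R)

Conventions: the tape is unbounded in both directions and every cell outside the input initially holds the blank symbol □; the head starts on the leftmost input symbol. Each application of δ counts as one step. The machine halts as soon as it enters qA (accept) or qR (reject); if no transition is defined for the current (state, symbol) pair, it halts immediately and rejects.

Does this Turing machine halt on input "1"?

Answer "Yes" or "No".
Step 0: [even]1 (head at position 0)
Step 1: δ(even, 1) = (odd, 1, R)  ⊢  1[odd]□ (head at position 1)
Step 2: δ(odd, □) = (qR, □, R)  ⊢  1□[qR]□ (head at position 2)
The machine is in qR, so it halts and rejects.
It halts after 2 steps.

Final answer: Yes - halts after 2 steps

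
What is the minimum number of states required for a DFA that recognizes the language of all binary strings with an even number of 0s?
Language: binary strings with an even number of 0s
Lower bound (Myhill–Nerode): the prefixes ε, 0 are pairwise distinguishable:
  ε vs 0: suffix ε distinguishes them (ε has zero 0s (accepted), 0 has one 0 (rejected))
So any DFA needs at least 2 states.
Upper bound: a DFA with 2 states exists (one state per class above).
Minimum states: 2

Final answer: 2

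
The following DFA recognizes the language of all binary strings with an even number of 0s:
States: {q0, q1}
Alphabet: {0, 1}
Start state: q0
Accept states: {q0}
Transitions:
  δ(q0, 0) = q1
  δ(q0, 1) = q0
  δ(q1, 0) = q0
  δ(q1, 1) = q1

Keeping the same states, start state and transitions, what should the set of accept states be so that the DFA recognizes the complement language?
The DFA is complete (every state has a transition on every symbol), so the complement
is recognized by the same DFA with accepting and non-accepting states swapped.
Original accept states: {q0}
Complement accept states = All states - Original accept states
= {q0, q1} - {q0}
= {q1}
Complement language: strings with an ODD number of 0s

Final answer: {q1}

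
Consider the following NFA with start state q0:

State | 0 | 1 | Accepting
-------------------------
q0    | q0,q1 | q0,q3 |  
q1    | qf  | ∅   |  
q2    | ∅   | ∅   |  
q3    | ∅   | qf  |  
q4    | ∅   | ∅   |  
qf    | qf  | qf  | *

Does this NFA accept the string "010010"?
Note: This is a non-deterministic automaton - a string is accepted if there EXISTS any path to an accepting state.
Track the set of states the NFA could be in: start {q0}
Read '0': {q0} → {q0, q1}
Read '1': {q0, q1} → {q0, q3}
Read '0': {q0, q3} → {q0, q1}
Read '0': {q0, q1} → {q0, q1, qf}
Read '1': {q0, q1, qf} → {q0, q3, qf}
Read '0': {q0, q3, qf} → {q0, q1, qf}
Final set {q0, q1, qf} contains accepting state(s) {qf} → accepted.

Final answer: Yes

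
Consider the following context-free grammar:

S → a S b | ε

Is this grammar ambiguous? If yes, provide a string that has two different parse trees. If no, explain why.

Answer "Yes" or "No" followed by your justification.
At every step exactly one production applies: if the remaining string to generate is non-empty it starts with a and ends with b, forcing S → a S b; if it is empty, S → ε is forced. Hence each string a^n b^n has exactly one derivation (S → a S b applied n times, then S → ε) and one parse tree.

Final answer: No - the grammar is unambiguous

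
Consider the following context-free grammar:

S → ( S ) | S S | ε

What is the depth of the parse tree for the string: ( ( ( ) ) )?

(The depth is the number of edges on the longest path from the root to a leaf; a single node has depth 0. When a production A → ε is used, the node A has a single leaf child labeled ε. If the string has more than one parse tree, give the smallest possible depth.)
The string is 3 nested pairs. The shallowest parse tree applies S → ( S ) 3 times (one node per nested pair, each a child of the previous) and then S → ε in the middle.
S nodes at depths 0..3, ε leaf at depth 4; parentheses leaves are at depths 1..3.
(Using S → S S with an S → ε child anywhere only adds levels, so it cannot give a shallower tree.)
Depth = 4.

Final answer: 4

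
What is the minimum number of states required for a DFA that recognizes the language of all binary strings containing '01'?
Language: binary strings containing '01'
Lower bound (Myhill–Nerode): the prefixes ε, 0, 01 are pairwise distinguishable:
  ε vs 01: suffix ε distinguishes them (ε is rejected, 01 is accepted)
  0 vs 01: suffix ε distinguishes them (0 is rejected, 01 is accepted)
  ε vs 0: suffix 1 distinguishes them (ε·1 = 1 is rejected, 0·1 = 01 is accepted)
So any DFA needs at least 3 states.
Upper bound: a DFA with 3 states exists (one state per class above: 'no progress', 'last symbol 0', and 'seen 01' (accepting sink)).
Minimum states: 3

Final answer: 3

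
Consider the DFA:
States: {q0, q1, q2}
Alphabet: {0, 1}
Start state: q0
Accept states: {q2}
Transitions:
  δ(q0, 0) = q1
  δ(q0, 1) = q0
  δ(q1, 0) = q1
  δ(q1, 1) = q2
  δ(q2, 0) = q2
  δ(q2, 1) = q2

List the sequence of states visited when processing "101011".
Starting at q0
Read '1': q0 -> q0
Read '0': q0 -> q1
Read '1': q1 -> q2
Read '0': q2 -> q2
Read '1': q2 -> q2
Read '1': q2 -> q2

Final answer: q0 -> q0 -> q1 -> q2 -> q2 -> q2 -> q2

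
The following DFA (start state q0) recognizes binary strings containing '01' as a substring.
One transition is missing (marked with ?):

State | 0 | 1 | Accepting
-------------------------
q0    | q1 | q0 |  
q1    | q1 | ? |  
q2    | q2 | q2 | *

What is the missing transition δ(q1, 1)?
q2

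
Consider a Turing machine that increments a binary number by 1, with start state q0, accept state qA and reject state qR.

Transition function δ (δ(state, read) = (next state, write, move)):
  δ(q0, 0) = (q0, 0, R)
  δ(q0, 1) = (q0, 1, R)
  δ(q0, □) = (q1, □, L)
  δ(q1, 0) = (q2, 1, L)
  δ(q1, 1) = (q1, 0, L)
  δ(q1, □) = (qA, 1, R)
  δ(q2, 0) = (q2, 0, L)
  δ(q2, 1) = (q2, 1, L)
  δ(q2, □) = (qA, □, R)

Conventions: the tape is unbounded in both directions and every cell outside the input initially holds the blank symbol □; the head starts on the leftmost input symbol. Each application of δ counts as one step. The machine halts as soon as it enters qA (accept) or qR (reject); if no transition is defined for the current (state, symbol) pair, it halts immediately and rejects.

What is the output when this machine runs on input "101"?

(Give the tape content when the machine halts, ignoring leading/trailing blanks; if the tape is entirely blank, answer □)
Step 0: [q0]101 (head at position 0)
Step 1: δ(q0, 1) = (q0, 1, R)  ⊢  1[q0]01 (head at position 1)
Step 2: δ(q0, 0) = (q0, 0, R)  ⊢  10[q0]1 (head at position 2)
Step 3: δ(q0, 1) = (q0, 1, R)  ⊢  101[q0]□ (head at position 3)
Step 4: δ(q0, □) = (q1, □, L)  ⊢  10[q1]1□ (head at position 2)
Step 5: δ(q1, 1) = (q1, 0, L)  ⊢  1[q1]00□ (head at position 1)
Step 6: δ(q1, 0) = (q2, 1, L)  ⊢  [q2]110□ (head at position 0)
Step 7: δ(q2, 1) = (q2, 1, L)  ⊢  [q2]□110□ (head at position -1)
Step 8: δ(q2, □) = (qA, □, R)  ⊢  □[qA]110□ (head at position 0)
The machine is in qA, so it halts and accepts.
Tape content when halted (ignoring surrounding blanks): 110

Final answer: Output: 110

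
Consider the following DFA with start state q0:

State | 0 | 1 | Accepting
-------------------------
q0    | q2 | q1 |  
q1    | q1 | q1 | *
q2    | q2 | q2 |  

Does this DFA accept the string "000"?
Start in q0.
Read '0': q0 → q2
Read '0': q2 → q2
Read '0': q2 → q2
Final state q2 is not accepting, so the string is rejected.

Final answer: No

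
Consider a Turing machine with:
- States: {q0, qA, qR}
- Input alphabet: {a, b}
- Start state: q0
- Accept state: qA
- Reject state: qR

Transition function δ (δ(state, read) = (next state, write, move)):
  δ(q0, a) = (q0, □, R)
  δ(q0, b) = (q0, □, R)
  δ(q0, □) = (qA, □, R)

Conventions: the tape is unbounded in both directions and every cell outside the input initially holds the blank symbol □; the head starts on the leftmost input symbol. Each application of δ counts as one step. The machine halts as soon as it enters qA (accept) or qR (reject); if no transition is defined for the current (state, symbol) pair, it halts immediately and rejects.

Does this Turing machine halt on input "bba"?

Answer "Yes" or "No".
Step 0: [q0]bba (head at position 0)
Step 1: δ(q0, b) = (q0, □, R)  ⊢  □[q0]ba (head at position 1)
Step 2: δ(q0, b) = (q0, □, R)  ⊢  □□[q0]a (head at position 2)
Step 3: δ(q0, a) = (q0, □, R)  ⊢  □□□[q0]□ (head at position 3)
Step 4: δ(q0, □) = (qA, □, R)  ⊢  □□□□[qA]□ (head at position 4)
The machine is in qA, so it halts and accepts.
It halts after 4 steps.

Final answer: Yes - halts after 4 steps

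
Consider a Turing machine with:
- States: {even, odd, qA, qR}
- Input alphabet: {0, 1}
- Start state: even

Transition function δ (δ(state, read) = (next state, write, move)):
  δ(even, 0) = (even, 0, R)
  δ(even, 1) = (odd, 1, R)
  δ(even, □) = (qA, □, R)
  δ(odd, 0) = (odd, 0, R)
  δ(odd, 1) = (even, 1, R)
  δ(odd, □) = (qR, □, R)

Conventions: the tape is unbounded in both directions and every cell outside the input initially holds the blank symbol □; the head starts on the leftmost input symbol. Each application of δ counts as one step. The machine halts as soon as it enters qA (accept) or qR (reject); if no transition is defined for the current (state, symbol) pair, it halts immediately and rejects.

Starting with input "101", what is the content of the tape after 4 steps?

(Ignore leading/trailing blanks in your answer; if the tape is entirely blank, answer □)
Step 0: [even]101 (head at position 0)
Step 1: δ(even, 1) = (odd, 1, R)  ⊢  1[odd]01 (head at position 1)
Step 2: δ(odd, 0) = (odd, 0, R)  ⊢  10[odd]1 (head at position 2)
Step 3: δ(odd, 1) = (even, 1, R)  ⊢  101[even]□ (head at position 3)
Step 4: δ(even, □) = (qA, □, R)  ⊢  101□[qA]□ (head at position 4)
Tape after 4 steps (ignoring surrounding blanks): 101

Final answer: Tape: 101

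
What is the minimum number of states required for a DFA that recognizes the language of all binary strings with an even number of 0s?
Language: binary strings with an even number of 0s
Lower bound (Myhill–Nerode): the prefixes ε, 0 are pairwise distinguishable:
  ε vs 0: suffix ε distinguishes them (ε has zero 0s (accepted), 0 has one 0 (rejected))
So any DFA needs at least 2 states.
Upper bound: a DFA with 2 states exists (one state per class above).
Minimum states: 2

Final answer: 2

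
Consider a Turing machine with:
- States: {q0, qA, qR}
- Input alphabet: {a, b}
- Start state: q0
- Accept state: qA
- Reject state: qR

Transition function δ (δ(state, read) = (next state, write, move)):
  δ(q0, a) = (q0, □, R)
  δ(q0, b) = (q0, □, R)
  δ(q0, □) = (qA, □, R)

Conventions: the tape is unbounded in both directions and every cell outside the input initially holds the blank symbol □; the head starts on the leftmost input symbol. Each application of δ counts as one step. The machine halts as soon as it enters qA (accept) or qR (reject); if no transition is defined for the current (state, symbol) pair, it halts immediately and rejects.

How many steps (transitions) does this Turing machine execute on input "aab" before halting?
Step 0: [q0]aab (head at position 0)
Step 1: δ(q0, a) = (q0, □, R)  ⊢  □[q0]ab (head at position 1)
Step 2: δ(q0, a) = (q0, □, R)  ⊢  □□[q0]b (head at position 2)
Step 3: δ(q0, b) = (q0, □, R)  ⊢  □□□[q0]□ (head at position 3)
Step 4: δ(q0, □) = (qA, □, R)  ⊢  □□□□[qA]□ (head at position 4)
The machine is in qA, so it halts and accepts.
Number of transitions executed: 4.

Final answer: 4 steps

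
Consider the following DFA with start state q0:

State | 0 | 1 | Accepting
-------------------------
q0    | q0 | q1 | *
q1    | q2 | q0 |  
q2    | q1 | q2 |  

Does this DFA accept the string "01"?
Start in q0.
Read '0': q0 → q0
Read '1': q0 → q1
Final state q1 is not accepting, so the string is rejected.

Final answer: No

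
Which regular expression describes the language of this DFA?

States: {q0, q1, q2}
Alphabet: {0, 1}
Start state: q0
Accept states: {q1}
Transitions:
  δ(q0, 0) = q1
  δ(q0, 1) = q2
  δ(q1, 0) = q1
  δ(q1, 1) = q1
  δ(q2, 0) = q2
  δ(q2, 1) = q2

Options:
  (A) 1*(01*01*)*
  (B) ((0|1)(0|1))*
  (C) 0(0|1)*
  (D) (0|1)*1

Testing sample strings against the DFA:
  '10' -> rejected
  '010' -> accepted
  '10' -> rejected
  '11' -> rejected
Checking each option for a counterexample:
  (A) 1*(01*01*)*: ε is rejected by the DFA but matches the regex → eliminated
  (B) ((0|1)(0|1))*: ε is rejected by the DFA but matches the regex → eliminated
  (C) 0(0|1)*: agrees with the DFA on all strings of length ≤ 4
  (D) (0|1)*1: '0' is accepted by the DFA but does not match the regex → eliminated
Only (C) 0(0|1)* is consistent with the DFA.

Final answer: (C) 0(0|1)*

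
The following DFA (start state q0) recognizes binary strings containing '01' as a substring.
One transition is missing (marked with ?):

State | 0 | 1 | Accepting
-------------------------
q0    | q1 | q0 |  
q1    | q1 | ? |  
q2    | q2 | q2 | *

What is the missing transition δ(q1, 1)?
q2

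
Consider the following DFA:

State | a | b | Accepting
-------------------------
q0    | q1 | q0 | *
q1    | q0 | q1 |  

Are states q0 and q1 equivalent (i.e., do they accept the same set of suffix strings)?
Try the suffix ε (the empty string).
From q0: q0 — accepting.
From q1: q1 — not accepting.
The two states disagree on this suffix, so they are not equivalent.

Final answer: No. Distinguishing string: ε (the empty string) - accepted from q0 but not from q1.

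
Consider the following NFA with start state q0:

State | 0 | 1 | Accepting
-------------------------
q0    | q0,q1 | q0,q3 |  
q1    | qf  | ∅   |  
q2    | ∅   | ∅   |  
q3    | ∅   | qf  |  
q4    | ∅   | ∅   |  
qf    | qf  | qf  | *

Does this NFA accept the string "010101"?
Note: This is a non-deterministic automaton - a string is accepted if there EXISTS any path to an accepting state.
Track the set of states the NFA could be in: start {q0}
Read '0': {q0} → {q0, q1}
Read '1': {q0, q1} → {q0, q3}
Read '0': {q0, q3} → {q0, q1}
Read '1': {q0, q1} → {q0, q3}
Read '0': {q0, q3} → {q0, q1}
Read '1': {q0, q1} → {q0, q3}
Final set {q0, q3} contains no accepting state → rejected.

Final answer: No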